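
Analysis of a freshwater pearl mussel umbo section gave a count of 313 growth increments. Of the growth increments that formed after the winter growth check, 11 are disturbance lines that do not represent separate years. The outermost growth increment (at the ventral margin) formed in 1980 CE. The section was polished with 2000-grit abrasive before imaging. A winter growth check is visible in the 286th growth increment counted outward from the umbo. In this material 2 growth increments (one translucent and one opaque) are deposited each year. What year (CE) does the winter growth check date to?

1972 CE

The winter growth check sits at growth increment 286 from the umbo, so 313 − 286 = 27 growth increments formed after it.
Removing the 11 false growth increments leaves 27 − 11 = 16 true growth increments beyond the winter growth check.
With 2 growth increments per year, 16 / 2 = 8 years.
The growth increment at the ventral margin is 1980 CE, so the winter growth check dates to 1980 − 8 = 1972 CE.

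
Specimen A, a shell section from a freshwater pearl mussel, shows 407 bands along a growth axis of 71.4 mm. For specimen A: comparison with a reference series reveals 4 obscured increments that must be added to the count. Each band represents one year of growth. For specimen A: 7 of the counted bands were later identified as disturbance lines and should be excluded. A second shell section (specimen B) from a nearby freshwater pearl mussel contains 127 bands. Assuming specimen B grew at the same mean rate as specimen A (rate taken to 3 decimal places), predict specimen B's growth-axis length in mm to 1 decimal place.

Specimen A: true band count = 407 − 7 + 4 = 404.
A: Mean rate = 71.4 mm / 404 years ≈ 0.177 mm per year.
For B, 0.177 mm/year × 127 years = 22.5 mm.

22.5 mm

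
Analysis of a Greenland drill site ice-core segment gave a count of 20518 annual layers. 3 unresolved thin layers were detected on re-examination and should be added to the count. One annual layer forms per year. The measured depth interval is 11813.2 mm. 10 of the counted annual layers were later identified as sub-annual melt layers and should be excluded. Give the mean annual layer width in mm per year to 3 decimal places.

0.576 mm per year

True annual layer count = 20518 − 10 + 3 = 20511.
Extension rate ≈ 11813.2 / 20511 = 0.576 mm per year.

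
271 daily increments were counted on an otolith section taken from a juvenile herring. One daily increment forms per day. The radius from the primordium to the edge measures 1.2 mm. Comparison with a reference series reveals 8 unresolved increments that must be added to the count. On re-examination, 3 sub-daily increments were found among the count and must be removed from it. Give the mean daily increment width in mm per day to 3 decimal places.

True daily increment count = 271 − 3 + 8 = 276.
Mean rate = 1.2 mm / 276 days ≈ 0.004 mm per day.

0.004 mm per day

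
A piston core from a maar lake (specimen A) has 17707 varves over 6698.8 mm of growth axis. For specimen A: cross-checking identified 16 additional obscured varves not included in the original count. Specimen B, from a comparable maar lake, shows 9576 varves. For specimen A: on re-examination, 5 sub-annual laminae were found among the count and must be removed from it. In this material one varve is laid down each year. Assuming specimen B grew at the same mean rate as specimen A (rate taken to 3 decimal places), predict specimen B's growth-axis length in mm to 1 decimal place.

3619.7 mm

Specimen A: correcting the raw count gives 17707 − 5 + 16 = 17718 true varves.
A: 6698.8 mm over 17718 years gives 6698.8 / 17718 ≈ 0.378 mm per year.
For B, 0.378 mm/year × 9576 years = 3619.7 mm.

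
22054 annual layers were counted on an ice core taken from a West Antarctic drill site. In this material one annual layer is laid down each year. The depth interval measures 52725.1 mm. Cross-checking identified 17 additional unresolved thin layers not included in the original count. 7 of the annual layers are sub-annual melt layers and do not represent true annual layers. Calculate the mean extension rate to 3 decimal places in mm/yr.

Adjusted count: 22054 − 7 + 17 = 22064 annual layers.
Mean rate = 52725.1 mm / 22064 years ≈ 2.390 mm/yr.

2.390 mm/yr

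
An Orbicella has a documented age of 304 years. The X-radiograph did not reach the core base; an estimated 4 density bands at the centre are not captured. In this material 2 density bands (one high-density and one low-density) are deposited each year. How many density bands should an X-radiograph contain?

304 years at 2 density bands per year gives 304 × 2 = 608 density bands.
608 − 4 missed = 604 density bands expected in the prepared section.

604 density bands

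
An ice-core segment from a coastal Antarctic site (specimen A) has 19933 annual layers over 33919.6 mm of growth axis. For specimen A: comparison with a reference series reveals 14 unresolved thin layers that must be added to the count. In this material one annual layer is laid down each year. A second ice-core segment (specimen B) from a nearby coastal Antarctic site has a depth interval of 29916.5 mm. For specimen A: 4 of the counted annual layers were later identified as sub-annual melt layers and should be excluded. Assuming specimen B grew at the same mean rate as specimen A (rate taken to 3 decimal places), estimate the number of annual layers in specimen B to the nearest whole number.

Specimen A: true annual layer count = 19933 − 4 + 14 = 19943.
A: 33919.6 mm over 19943 years gives 33919.6 / 19943 ≈ 1.701 mm/yr.
For B, 29916.5 / 1.701 = 17587.60 years ≈ 17588 annual layers.

17588 annual layers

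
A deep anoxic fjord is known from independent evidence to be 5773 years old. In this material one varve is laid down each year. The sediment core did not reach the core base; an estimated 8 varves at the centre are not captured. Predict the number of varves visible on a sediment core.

Expected varves over 5773 years: 5773.
Less the 8 uncaptured varves: 5773 − 8 = 5765.

5765 varves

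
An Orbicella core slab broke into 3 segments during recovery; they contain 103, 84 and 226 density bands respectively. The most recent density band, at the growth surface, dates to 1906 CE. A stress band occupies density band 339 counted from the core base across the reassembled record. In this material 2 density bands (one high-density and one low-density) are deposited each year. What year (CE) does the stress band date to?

Total density bands = 103 + 84 + 226 = 413.
The stress band sits at density band 339 from the core base, so 413 − 339 = 74 density bands formed after it.
Dividing by 2 density bands per year: 74 / 2 = 37 years.
The density band at the growth surface is 1906 CE, so the stress band dates to 1906 − 37 = 1869 CE.

1869 CE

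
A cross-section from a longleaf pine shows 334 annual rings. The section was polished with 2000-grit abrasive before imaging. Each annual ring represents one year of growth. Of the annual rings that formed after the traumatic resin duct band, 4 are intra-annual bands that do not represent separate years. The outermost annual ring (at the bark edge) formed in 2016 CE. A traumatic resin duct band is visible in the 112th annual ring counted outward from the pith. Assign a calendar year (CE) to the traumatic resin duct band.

1798 CE

The traumatic resin duct band sits at annual ring 112 from the pith, so 334 − 112 = 222 annual rings formed after it.
Removing the 4 false annual rings leaves 222 − 4 = 218 true annual rings beyond the traumatic resin duct band.
2016 − 218 = 1798 CE.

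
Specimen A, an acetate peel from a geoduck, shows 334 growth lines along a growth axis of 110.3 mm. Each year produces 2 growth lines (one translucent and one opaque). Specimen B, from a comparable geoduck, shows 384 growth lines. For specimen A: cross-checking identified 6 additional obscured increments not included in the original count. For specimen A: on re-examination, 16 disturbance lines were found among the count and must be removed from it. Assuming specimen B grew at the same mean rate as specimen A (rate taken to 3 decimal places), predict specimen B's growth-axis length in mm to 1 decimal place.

130.8 mm

Specimen A: true growth line count = 334 − 16 + 6 = 324.
Specimen A: 324 growth lines at 2 per year is 324 / 2 = 162 years.
A: Extension rate ≈ 110.3 / 162 = 0.681 mm/year.
Specimen B: 384 growth lines at 2 per year is 384 / 2 = 192 years. B's length ≈ 0.681 × 192 = 130.8 mm.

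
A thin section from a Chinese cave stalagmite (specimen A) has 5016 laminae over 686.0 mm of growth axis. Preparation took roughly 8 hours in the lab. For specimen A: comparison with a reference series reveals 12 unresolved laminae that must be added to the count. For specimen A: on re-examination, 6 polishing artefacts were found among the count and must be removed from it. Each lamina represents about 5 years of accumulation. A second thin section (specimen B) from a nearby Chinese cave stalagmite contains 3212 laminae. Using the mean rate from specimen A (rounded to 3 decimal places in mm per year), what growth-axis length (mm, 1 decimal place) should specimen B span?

433.6 mm

Specimen A: true lamina count = 5016 − 6 + 12 = 5022.
Specimen A: 5022 laminae at 5 years each span 5022 × 5 = 25110 years.
A: Extension rate ≈ 686.0 / 25110 = 0.027 mm/year.
Specimen B: at 5 years per lamina, 3212 × 5 = 16060 years. Length of B = 0.027 × 16060 = 433.6 mm.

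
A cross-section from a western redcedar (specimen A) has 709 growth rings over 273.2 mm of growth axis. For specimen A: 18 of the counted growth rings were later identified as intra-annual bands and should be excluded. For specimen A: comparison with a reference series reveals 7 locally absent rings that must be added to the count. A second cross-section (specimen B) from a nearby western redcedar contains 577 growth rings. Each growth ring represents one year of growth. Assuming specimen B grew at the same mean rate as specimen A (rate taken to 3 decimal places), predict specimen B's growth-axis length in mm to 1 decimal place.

225.6 mm

Specimen A: after corrections the count is 709 − 18 + 7 = 698 growth rings.
A: Extension rate ≈ 273.2 / 698 = 0.391 mm/year.
Length of B = 0.391 × 577 = 225.6 mm.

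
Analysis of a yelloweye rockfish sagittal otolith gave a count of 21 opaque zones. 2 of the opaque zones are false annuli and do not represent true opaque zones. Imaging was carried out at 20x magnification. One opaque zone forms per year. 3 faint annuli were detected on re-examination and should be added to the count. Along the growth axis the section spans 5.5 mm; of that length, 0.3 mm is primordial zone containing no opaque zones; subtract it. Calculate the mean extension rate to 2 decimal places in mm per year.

After corrections the count is 21 − 2 + 3 = 22 opaque zones.
Net length = 5.5 − 0.3 = 5.2 mm.
5.2 mm over 22 years gives 5.2 / 22 ≈ 0.24 mm per year.

0.24 mm per year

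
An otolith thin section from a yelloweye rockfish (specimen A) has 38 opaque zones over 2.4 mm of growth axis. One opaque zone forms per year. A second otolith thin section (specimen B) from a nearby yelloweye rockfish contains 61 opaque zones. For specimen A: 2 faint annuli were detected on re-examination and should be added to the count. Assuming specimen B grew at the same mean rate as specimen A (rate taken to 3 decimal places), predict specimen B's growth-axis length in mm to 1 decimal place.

3.7 mm

Specimen A: true opaque zone count = 38 + 2 = 40.
A: 2.4 mm over 40 years gives 2.4 / 40 ≈ 0.060 mm/yr.
For B, 0.060 mm/year × 61 years = 3.7 mm.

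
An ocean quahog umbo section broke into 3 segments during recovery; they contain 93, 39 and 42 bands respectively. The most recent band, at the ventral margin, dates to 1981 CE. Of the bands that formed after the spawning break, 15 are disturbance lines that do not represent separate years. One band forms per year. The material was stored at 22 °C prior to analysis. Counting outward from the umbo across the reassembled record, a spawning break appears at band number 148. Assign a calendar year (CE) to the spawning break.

Total bands = 93 + 39 + 42 = 174.
Between band 148 and the ventral margin there are 174 − 148 = 26 bands.
Removing the 15 false bands leaves 26 − 15 = 11 true bands beyond the spawning break.
The band at the ventral margin is 1981 CE, so the spawning break dates to 1981 − 11 = 1970 CE.

1970 CE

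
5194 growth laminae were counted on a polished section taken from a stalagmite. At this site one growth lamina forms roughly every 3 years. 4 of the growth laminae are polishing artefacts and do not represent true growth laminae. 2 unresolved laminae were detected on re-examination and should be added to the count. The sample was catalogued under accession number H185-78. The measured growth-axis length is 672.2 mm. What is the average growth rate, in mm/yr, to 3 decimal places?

Correcting the raw count gives 5194 − 4 + 2 = 5192 true growth laminae.
Multiplying by 3 years per growth lamina: 5192 × 3 = 15576 years.
Mean rate = 672.2 mm / 15576 years ≈ 0.043 mm/yr.

0.043 mm/yr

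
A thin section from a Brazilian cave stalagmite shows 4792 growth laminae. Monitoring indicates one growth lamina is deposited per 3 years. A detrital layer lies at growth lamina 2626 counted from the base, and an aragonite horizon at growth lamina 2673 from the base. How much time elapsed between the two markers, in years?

141 yr

2673 − 2626 = 47 growth laminae lie between the two events.
At 3 years per growth lamina, 47 × 3 = 141 years.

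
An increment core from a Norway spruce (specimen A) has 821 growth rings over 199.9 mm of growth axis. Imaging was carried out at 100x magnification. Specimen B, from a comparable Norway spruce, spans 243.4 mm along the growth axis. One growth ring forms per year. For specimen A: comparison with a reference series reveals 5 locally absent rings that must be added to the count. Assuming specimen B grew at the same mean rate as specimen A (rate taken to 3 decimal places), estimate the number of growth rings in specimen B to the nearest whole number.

1006 growth rings

Specimen A: correcting the raw count gives 821 + 5 = 826 true growth rings.
A: 199.9 mm over 826 years gives 199.9 / 826 ≈ 0.242 mm per year.
For B, 243.4 / 0.242 = 1005.79 years ≈ 1006 growth rings.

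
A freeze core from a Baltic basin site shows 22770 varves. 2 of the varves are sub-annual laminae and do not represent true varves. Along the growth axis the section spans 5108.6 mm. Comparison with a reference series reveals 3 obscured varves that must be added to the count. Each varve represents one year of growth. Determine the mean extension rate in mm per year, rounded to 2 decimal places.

True varve count = 22770 − 2 + 3 = 22771.
Mean rate = 5108.6 mm / 22771 years ≈ 0.22 mm per year.

0.22 mm per year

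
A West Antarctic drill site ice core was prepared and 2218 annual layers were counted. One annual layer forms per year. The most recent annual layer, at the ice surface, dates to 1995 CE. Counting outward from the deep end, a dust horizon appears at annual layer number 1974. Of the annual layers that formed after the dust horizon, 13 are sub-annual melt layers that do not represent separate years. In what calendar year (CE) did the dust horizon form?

1764 CE

2218 − 1974 = 244 annual layers lie beyond the dust horizon toward the ice surface.
244 − 13 false = 231 true annual layers after the dust horizon.
The annual layer at the ice surface is 1995 CE, so the dust horizon dates to 1995 − 231 = 1764 CE.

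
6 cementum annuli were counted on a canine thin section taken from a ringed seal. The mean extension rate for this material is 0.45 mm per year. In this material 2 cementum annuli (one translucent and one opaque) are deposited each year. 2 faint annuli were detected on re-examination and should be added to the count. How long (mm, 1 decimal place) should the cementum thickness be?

Correcting the raw count gives 6 + 2 = 8 true cementum annuli.
With 2 cementum annuli per year, 8 / 2 = 4 years.
Length ≈ 0.45 × 4 = 1.8 mm.

1.8 mm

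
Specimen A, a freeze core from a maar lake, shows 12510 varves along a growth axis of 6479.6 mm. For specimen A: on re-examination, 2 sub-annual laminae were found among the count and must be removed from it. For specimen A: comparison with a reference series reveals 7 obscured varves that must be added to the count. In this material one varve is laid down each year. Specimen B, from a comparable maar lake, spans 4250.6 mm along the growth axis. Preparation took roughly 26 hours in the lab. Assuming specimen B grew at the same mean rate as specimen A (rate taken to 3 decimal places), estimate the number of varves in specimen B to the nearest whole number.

8206 varves

Specimen A: after corrections the count is 12510 − 2 + 7 = 12515 varves.
A: Mean rate = 6479.6 mm / 12515 years ≈ 0.518 mm per year.
Specimen B: 4250.6 mm / 0.518 mm per year = 8205.79 years ≈ 8206 varves.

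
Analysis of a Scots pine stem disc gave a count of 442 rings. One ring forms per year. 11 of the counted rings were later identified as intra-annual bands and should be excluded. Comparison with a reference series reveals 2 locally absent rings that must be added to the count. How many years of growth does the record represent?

After corrections the count is 442 − 11 + 2 = 433 rings.
One ring per year makes the duration 433 years.

433 years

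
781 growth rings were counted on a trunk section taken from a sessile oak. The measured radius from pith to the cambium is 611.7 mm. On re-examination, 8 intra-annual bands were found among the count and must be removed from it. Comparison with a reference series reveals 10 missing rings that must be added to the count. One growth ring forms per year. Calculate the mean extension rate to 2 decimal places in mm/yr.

0.78 mm/yr

True growth ring count = 781 − 8 + 10 = 783.
Mean rate = 611.7 mm / 783 years ≈ 0.78 mm/yr.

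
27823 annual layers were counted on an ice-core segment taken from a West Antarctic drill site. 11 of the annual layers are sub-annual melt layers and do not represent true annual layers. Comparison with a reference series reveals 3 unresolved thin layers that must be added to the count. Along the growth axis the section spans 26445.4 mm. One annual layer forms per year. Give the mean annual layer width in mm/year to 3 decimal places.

0.951 mm/year

Adjusted count: 27823 − 11 + 3 = 27815 annual layers.
Extension rate ≈ 26445.4 / 27815 = 0.951 mm/year.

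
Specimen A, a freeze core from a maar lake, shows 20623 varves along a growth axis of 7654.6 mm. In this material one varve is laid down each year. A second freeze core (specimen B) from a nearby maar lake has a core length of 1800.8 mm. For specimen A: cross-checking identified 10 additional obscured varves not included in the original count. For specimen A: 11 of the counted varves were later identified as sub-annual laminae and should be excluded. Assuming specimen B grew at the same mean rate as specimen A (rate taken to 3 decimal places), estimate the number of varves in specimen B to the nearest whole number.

Specimen A: adjusted count: 20623 − 11 + 10 = 20622 varves.
A: Mean rate = 7654.6 mm / 20622 years ≈ 0.371 mm/year.
Specimen B: 1800.8 mm / 0.371 mm per year = 4853.91 years ≈ 4854 varves.

4854 varves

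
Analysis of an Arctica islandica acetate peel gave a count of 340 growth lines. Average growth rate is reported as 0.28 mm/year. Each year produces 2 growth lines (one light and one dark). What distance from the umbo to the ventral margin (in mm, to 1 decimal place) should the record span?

With 2 growth lines per year, 340 / 2 = 170 years.
Length ≈ 0.28 × 170 = 47.6 mm.

47.6 mm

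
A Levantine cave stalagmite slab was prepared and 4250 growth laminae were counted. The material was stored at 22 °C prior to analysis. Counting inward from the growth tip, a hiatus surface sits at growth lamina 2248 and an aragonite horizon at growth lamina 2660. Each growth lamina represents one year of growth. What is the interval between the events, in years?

The two markers are separated by 2660 − 2248 = 412 growth laminae.
At one growth lamina per year, 412 years elapsed between them.

412 years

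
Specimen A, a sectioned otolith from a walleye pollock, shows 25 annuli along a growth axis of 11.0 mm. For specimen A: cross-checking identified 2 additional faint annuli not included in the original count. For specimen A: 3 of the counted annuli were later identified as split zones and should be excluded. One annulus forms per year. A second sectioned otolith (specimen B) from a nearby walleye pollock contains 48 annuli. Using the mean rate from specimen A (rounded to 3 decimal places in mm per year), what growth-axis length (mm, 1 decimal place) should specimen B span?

Specimen A: adjusted count: 25 − 3 + 2 = 24 annuli.
A: 11.0 mm over 24 years gives 11.0 / 24 ≈ 0.458 mm/year.
Length of B = 0.458 × 48 = 22.0 mm.

22.0 mm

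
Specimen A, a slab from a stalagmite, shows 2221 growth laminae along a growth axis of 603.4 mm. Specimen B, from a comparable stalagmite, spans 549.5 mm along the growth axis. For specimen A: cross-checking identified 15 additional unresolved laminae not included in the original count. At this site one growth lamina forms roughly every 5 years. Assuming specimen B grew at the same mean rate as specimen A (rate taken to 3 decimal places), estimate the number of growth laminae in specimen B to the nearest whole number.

2035 growth laminae

Specimen A: correcting the raw count gives 2221 + 15 = 2236 true growth laminae.
Specimen A: 2236 growth laminae at 5 years each span 2236 × 5 = 11180 years.
A: Extension rate ≈ 603.4 / 11180 = 0.054 mm/year.
B spans 549.5 / 0.054 = 10175.93 years; at 5 years per growth lamina that is 10175.93 / 5 ≈ 2035 growth laminae.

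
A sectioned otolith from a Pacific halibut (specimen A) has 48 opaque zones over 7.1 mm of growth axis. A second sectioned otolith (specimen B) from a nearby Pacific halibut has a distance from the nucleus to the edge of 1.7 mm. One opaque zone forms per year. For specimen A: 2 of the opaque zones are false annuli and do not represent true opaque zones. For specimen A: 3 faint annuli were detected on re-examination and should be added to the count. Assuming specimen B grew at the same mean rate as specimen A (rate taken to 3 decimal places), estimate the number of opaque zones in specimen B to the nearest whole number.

12 opaque zones

Specimen A: after corrections the count is 48 − 2 + 3 = 49 opaque zones.
A: Extension rate ≈ 7.1 / 49 = 0.145 mm/yr.
B spans 1.7 / 0.145 = 11.72 years ≈ 12 opaque zones.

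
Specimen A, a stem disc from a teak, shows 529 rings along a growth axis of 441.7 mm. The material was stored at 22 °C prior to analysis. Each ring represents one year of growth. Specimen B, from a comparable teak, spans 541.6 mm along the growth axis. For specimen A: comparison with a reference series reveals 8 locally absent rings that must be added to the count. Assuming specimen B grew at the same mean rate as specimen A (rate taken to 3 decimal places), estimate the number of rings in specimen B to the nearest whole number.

Specimen A: true ring count = 529 + 8 = 537.
A: Mean rate = 441.7 mm / 537 years ≈ 0.823 mm/year.
Specimen B: 541.6 mm / 0.823 mm per year = 658.08 years ≈ 658 rings.

658 rings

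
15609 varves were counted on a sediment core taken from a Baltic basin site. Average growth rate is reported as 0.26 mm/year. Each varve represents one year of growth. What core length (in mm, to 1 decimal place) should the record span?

15609 years of growth are recorded.
15609 years at 0.26 mm/year gives 0.26 × 15609 = 4058.3 mm.

4058.3 mm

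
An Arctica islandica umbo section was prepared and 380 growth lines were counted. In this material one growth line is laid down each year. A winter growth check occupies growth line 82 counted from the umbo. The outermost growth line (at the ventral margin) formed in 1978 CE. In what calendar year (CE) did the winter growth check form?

1680 CE

380 − 82 = 298 growth lines lie beyond the winter growth check toward the ventral margin.
Counting back 298 years from 1978 CE places the winter growth check in 1978 − 298 = 1680 CE.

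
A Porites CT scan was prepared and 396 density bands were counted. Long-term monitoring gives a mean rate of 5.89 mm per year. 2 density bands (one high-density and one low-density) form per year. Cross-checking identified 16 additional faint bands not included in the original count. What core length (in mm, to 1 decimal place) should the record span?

Adjusted count: 396 + 16 = 412 density bands.
With 2 density bands per year, 412 / 2 = 206 years.
Length ≈ 5.89 × 206 = 1213.3 mm.

1213.3 mm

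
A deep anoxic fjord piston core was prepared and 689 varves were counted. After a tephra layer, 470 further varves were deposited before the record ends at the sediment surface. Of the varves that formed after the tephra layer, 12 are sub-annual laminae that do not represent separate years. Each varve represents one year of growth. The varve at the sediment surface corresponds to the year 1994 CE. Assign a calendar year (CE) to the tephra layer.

There are 470 varves younger than the tephra layer.
Removing the 12 false varves leaves 470 − 12 = 458 true varves beyond the tephra layer.
1994 − 458 = 1536 CE.

1536 CE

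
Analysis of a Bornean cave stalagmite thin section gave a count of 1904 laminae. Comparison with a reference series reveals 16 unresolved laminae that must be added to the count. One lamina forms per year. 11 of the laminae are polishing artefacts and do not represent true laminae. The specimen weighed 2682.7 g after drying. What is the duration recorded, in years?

1909 years

After corrections the count is 1904 − 11 + 16 = 1909 laminae.
At one lamina per year, that is 1909 years.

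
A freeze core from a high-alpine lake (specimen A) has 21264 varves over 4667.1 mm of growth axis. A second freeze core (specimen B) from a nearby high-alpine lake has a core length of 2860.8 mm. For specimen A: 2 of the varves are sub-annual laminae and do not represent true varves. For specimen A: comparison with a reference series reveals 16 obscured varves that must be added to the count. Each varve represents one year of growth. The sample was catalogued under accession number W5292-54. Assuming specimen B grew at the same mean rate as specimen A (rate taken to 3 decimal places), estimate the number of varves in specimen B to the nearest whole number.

Specimen A: correcting the raw count gives 21264 − 2 + 16 = 21278 true varves.
A: 4667.1 mm over 21278 years gives 4667.1 / 21278 ≈ 0.219 mm/year.
For B, 2860.8 / 0.219 = 13063.01 years ≈ 13063 varves.

13063 varves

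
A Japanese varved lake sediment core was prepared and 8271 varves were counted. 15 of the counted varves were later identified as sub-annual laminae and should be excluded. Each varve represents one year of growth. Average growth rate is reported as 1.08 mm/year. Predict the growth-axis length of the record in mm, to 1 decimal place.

8916.5 mm

After corrections the count is 8271 − 15 = 8256 varves.
Predicted length = 1.08 mm/year × 8256 years = 8916.5 mm.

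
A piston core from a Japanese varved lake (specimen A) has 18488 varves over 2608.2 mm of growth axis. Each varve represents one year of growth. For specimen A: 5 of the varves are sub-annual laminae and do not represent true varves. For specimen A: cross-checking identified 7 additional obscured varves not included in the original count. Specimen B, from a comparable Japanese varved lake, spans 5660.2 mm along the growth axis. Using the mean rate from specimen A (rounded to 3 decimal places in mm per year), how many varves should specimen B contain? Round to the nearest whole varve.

40143 varves

Specimen A: true varve count = 18488 − 5 + 7 = 18490.
A: 2608.2 mm over 18490 years gives 2608.2 / 18490 ≈ 0.141 mm/yr.
B spans 5660.2 / 0.141 = 40143.26 years ≈ 40143 varves.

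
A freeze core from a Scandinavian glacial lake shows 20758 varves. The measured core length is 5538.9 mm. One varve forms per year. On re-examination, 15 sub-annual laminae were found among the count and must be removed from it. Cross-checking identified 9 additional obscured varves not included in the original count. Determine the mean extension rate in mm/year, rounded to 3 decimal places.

True varve count = 20758 − 15 + 9 = 20752.
Mean rate = 5538.9 mm / 20752 years ≈ 0.267 mm/year.

0.267 mm/year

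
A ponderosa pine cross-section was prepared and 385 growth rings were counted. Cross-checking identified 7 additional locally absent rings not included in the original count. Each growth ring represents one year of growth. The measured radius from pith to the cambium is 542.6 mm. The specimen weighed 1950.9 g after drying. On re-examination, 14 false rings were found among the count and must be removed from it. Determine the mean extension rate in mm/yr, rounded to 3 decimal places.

1.435 mm/yr

After corrections the count is 385 − 14 + 7 = 378 growth rings.
Mean rate = 542.6 mm / 378 years ≈ 1.435 mm/yr.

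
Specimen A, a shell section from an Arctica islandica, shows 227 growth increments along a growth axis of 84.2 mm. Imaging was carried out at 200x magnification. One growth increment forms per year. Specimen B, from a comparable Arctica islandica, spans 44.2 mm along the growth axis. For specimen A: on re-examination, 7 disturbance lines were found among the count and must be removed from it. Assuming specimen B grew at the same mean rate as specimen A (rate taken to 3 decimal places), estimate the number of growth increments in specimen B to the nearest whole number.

115 growth increments

Specimen A: adjusted count: 227 − 7 = 220 growth increments.
A: Extension rate ≈ 84.2 / 220 = 0.383 mm/year.
For B, 44.2 / 0.383 = 115.40 years ≈ 115 growth increments.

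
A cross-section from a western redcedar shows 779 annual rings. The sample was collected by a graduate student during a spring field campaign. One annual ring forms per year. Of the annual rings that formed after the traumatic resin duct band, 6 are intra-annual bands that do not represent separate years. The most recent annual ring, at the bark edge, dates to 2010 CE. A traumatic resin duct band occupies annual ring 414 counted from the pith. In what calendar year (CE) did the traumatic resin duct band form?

1651 CE

The traumatic resin duct band sits at annual ring 414 from the pith, so 779 − 414 = 365 annual rings formed after it.
365 − 6 false = 359 true annual rings after the traumatic resin duct band.
Counting back 359 years from 2010 CE places the traumatic resin duct band in 2010 − 359 = 1651 CE.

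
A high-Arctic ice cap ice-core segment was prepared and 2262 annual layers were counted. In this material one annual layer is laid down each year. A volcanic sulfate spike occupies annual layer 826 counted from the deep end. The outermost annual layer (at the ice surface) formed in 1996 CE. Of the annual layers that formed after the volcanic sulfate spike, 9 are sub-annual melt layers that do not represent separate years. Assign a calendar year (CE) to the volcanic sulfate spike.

569 CE

Between annual layer 826 and the ice surface there are 2262 − 826 = 1436 annual layers.
Removing the 9 false annual layers leaves 1436 − 9 = 1427 true annual layers beyond the volcanic sulfate spike.
1996 − 1427 = 569 CE.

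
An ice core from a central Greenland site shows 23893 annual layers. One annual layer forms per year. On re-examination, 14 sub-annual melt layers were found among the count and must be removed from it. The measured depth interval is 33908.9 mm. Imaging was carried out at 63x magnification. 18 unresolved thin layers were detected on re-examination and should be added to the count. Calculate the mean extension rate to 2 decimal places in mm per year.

1.42 mm per year

Adjusted count: 23893 − 14 + 18 = 23897 annual layers.
Extension rate ≈ 33908.9 / 23897 = 1.42 mm per year.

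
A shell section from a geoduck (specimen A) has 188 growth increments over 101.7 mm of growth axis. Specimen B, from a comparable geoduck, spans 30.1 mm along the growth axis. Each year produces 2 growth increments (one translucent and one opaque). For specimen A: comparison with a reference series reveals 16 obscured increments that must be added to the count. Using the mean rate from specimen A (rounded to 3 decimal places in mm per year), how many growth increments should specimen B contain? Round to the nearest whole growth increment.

60 growth increments

Specimen A: adjusted count: 188 + 16 = 204 growth increments.
Specimen A: dividing by 2 growth increments per year: 204 / 2 = 102 years.
A: Mean rate = 101.7 mm / 102 years ≈ 0.997 mm per year.
B spans 30.1 / 0.997 = 30.19 years; at 2 growth increments per year that is 30.19 × 2 ≈ 60 growth increments.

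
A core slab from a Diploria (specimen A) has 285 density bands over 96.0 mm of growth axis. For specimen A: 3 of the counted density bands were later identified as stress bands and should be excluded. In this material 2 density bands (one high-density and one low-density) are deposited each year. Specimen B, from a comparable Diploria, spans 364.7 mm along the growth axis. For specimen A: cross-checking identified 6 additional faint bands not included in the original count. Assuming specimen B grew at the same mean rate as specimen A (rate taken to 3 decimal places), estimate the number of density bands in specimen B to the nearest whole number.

Specimen A: adjusted count: 285 − 3 + 6 = 288 density bands.
Specimen A: dividing by 2 density bands per year: 288 / 2 = 144 years.
A: 96.0 mm over 144 years gives 96.0 / 144 ≈ 0.667 mm/yr.
Specimen B: 364.7 mm / 0.667 mm per year = 546.78 years; at 2 density bands per year that is 546.78 × 2 ≈ 1094 density bands.

1094 density bands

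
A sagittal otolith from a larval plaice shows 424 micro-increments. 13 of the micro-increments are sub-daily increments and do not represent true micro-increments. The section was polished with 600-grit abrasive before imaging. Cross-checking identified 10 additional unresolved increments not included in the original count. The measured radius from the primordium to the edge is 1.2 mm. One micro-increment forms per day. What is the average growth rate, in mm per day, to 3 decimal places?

0.003 mm per day

After corrections the count is 424 − 13 + 10 = 421 micro-increments.
1.2 mm over 421 days gives 1.2 / 421 ≈ 0.003 mm per day.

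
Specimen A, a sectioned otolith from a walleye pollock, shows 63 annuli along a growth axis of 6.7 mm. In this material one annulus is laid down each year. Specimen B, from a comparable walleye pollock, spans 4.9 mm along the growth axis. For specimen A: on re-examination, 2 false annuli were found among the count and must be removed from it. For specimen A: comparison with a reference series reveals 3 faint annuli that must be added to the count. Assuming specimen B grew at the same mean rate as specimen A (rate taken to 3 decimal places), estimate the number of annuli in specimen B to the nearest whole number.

47 annuli

Specimen A: after corrections the count is 63 − 2 + 3 = 64 annuli.
A: Extension rate ≈ 6.7 / 64 = 0.105 mm/yr.
Specimen B: 4.9 mm / 0.105 mm per year = 46.67 years ≈ 47 annuli.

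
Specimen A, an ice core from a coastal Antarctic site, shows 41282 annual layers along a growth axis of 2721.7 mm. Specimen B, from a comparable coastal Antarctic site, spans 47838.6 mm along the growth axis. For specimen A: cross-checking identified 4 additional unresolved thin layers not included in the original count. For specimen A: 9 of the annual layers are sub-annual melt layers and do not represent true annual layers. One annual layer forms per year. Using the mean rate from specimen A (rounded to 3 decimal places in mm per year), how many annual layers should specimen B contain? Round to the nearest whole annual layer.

Specimen A: after corrections the count is 41282 − 9 + 4 = 41277 annual layers.
A: 2721.7 mm over 41277 years gives 2721.7 / 41277 ≈ 0.066 mm/year.
For B, 47838.6 / 0.066 = 724827.27 years ≈ 724827 annual layers.

724827 annual layers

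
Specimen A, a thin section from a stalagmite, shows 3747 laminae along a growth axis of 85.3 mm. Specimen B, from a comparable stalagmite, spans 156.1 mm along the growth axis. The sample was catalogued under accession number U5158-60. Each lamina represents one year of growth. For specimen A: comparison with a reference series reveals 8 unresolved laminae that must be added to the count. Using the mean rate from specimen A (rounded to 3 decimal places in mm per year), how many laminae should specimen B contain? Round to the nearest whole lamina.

6787 laminae

Specimen A: correcting the raw count gives 3747 + 8 = 3755 true laminae.
A: Mean rate = 85.3 mm / 3755 years ≈ 0.023 mm/yr.
For B, 156.1 / 0.023 = 6786.96 years ≈ 6787 laminae.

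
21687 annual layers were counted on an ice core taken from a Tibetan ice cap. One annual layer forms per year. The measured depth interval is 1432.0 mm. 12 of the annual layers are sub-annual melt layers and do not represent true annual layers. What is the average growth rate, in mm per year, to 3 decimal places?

Adjusted count: 21687 − 12 = 21675 annual layers.
Mean rate = 1432.0 mm / 21675 years ≈ 0.066 mm per year.

0.066 mm per year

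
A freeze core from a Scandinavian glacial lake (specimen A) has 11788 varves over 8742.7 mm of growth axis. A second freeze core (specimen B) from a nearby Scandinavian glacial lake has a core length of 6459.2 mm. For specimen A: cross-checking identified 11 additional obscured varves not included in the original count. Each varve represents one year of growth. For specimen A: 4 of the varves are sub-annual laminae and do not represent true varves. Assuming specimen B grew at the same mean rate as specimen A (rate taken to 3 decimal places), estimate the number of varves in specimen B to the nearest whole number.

8717 varves

Specimen A: after corrections the count is 11788 − 4 + 11 = 11795 varves.
A: Extension rate ≈ 8742.7 / 11795 = 0.741 mm per year.
B spans 6459.2 / 0.741 = 8716.87 years ≈ 8717 varves.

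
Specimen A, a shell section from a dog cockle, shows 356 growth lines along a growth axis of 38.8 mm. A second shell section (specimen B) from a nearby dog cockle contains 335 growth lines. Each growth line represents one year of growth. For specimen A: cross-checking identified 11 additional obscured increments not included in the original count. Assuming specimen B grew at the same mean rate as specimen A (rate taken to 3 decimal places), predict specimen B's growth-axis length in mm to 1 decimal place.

Specimen A: after corrections the count is 356 + 11 = 367 growth lines.
A: Extension rate ≈ 38.8 / 367 = 0.106 mm/yr.
B's length ≈ 0.106 × 335 = 35.5 mm.

35.5 mm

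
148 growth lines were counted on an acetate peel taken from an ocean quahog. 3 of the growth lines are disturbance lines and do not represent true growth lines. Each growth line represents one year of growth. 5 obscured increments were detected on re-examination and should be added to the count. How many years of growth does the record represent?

True growth line count = 148 − 3 + 5 = 150.
One growth line per year makes the duration 150 years.

150 yr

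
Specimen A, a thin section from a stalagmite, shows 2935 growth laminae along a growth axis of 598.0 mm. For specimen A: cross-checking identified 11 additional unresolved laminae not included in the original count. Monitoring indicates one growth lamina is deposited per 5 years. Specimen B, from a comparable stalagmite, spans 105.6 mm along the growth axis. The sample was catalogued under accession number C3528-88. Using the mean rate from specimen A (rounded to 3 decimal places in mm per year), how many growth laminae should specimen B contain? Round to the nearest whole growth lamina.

515 growth laminae

Specimen A: after corrections the count is 2935 + 11 = 2946 growth laminae.
Specimen A: multiplying by 5 years per growth lamina: 2946 × 5 = 14730 years.
A: Mean rate = 598.0 mm / 14730 years ≈ 0.041 mm/yr.
Specimen B: 105.6 mm / 0.041 mm per year = 2575.61 years; at 5 years per growth lamina that is 2575.61 / 5 ≈ 515 growth laminae.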